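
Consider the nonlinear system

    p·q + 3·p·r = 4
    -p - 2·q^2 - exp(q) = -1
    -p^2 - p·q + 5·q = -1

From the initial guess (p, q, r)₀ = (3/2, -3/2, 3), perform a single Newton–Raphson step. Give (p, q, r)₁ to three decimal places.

(-2.230, -1.242, 7.520)

At (3/2, -3/2, 3): F = (7.250, -5.22313, -6.500).
Jacobian J = [[q + 3·r, p, 3·p], [-1, -4·q - exp(q), 0], [-2·p - q, -p + 5, 0]].
At the point, J = [[7.500, 1.500, 4.500], [-1.000, 5.77687, 0.000], [-1.500, 3.500, 0.000]] (det J = 23.24387).
Solving J·Δ = −F gives Δ = (-3.730, 0.258, 4.520).
Then the next iterate is (p, q, r)₁ = (-2.230, -1.242, 7.520).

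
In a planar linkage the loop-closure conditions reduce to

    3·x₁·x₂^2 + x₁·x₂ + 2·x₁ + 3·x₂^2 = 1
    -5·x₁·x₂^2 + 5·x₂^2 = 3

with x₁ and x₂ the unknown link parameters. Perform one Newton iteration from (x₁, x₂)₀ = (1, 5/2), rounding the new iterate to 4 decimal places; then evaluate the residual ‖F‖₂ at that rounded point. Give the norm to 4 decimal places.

11.0848

At (1, 5/2): F = (41.0000, -3.0000).
Jacobian J = [[3·x₂^2 + x₂ + 2, 6·x₁·x₂ + x₁ + 6·x₂], [-5·x₂^2, -10·x₁·x₂ + 10·x₂]].
At the point, J = [[23.2500, 31.0000], [-31.2500, 0.0000]] (det J = 968.7500).
Solving J·Δ = −F gives Δ = (-0.0960, -1.2506).
Then the next iterate is (x₁, x₂)₁ = (0.9040, 1.2494).
Re-evaluating at (0.9040, 1.2494): F = (10.853892, -2.250720), so ‖F‖₂ = 11.0848.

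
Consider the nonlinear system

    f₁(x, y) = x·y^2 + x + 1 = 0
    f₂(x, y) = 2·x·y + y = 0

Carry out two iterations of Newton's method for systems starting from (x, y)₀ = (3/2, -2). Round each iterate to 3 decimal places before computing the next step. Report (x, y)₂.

(-0.790, -2.824)

At (3/2, -2): F = (8.500, -8.000).
Jacobian J = [[y^2 + 1, 2·x·y], [2·y, 2·x + 1]].
At the point, J = [[5.000, -6.000], [-4.000, 4.000]] (det J = -4.000).
Solving J·Δ = −F gives Δ = (-3.500, -1.500).
Then the next iterate is (x, y)₁ = (-2.000, -3.500).
Round to (-2.000, -3.500) and repeat: F = (-25.500, 10.500), J = [[13.250, 14.000], [-7.000, -3.000]].
Δ = (1.210, 0.676), so (x, y)₂ = (-0.790, -2.824).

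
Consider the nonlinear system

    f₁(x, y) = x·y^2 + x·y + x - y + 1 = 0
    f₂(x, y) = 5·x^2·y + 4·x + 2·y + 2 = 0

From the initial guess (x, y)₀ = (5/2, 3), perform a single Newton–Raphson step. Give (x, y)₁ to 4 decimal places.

(1.5476, 1.9019)

At (5/2, 3): F = (30.5000, 111.7500).
Jacobian J = [[y^2 + y + 1, 2·x·y + x - 1], [10·x·y + 4, 5·x^2 + 2]].
At the point, J = [[13.0000, 16.5000], [79.0000, 33.2500]] (det J = -871.2500).
Solving J·Δ = −F gives Δ = (-0.9524, -1.0981).
Then the next iterate is (x, y)₁ = (1.5476, 1.9019).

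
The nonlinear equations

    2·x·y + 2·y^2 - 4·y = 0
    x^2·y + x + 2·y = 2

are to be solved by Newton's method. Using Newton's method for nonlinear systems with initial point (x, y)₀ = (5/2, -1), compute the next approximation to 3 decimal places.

At (5/2, -1): F = (1.000, -7.750).
Jacobian J = [[2·y, 2·x + 4·y - 4], [2·x·y + 1, x^2 + 2]].
At the point, J = [[-2.000, -3.000], [-4.000, 8.250]] (det J = -28.500).
Solving J·Δ = −F gives Δ = (-0.526, 0.684).
Then the next iterate is (x, y)₁ = (1.974, -0.316).

(1.974, -0.316)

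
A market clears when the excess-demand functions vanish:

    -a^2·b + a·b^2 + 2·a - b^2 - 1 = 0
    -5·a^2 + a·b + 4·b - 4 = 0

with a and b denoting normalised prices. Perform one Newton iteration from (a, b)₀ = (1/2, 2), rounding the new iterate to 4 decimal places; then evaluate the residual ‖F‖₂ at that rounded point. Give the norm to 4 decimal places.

0.8438

At (1/2, 2): F = (-2.5000, 3.7500).
Jacobian J = [[-2·a·b + b^2 + 2, -a^2 + 2·a·b - 2·b], [-10·a + b, a + 4]].
At the point, J = [[4.0000, -2.2500], [-3.0000, 4.5000]] (det J = 11.2500).
Solving J·Δ = −F gives Δ = (0.2500, -0.6667).
Then the next iterate is (a, b)₁ = (0.7500, 1.3333).
Re-evaluating at (0.7500, 1.3333): F = (-0.694403, -0.479325), so ‖F‖₂ = 0.8438.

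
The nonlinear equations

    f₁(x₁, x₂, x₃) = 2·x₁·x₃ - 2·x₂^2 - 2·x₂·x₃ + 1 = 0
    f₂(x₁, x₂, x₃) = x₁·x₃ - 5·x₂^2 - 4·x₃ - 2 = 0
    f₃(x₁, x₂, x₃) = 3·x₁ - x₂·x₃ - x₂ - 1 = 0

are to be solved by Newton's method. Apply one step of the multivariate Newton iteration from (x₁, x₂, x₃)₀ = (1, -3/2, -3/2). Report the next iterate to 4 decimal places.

(0.1833, -0.8797, -0.9066)

At (1, -3/2, -3/2): F = (-11.0000, -8.7500, 1.2500).
Jacobian J = [[2·x₃, -4·x₂ - 2·x₃, 2·x₁ - 2·x₂], [x₃, -10·x₂, x₁ - 4], [3, -x₃ - 1, -x₂]].
At the point, J = [[-3.0000, 9.0000, 5.0000], [-1.5000, 15.0000, -3.0000], [3.0000, 0.5000, 1.5000]] (det J = -361.5000).
Solving J·Δ = −F gives Δ = (-0.8167, 0.6203, 0.5934).
Then the next iterate is (x₁, x₂, x₃)₁ = (0.1833, -0.8797, -0.9066).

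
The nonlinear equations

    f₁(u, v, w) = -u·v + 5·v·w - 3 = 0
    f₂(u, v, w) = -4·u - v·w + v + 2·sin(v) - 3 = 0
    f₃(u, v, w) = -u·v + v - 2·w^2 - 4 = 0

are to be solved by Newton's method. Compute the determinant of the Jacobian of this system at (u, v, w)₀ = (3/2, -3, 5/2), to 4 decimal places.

-418.6998

J = [[-v, -u + 5·w, 5·v], [-4, -w + 2·cos(v) + 1, -v], [-v, -u + 1, -4·w]].
At the point, J = [[3.0000, 11.0000, -15.0000], [-4.0000, -3.479985, 3.0000], [3.0000, -0.5000, -10.0000]].
det J = -418.6998.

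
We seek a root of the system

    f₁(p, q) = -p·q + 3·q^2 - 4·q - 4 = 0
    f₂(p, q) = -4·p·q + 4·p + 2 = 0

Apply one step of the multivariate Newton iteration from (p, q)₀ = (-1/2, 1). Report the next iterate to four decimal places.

At (-1/2, 1): F = (-4.5000, 2.0000).
Jacobian J = [[-q, -p + 6·q - 4], [-4·q + 4, -4·p]].
At the point, J = [[-1.0000, 2.5000], [0.0000, 2.0000]] (det J = -2.0000).
Solving J·Δ = −F gives Δ = (-7.0000, -1.0000).
Then the next iterate is (p, q)₁ = (-7.5000, 0.0000).

(-7.5000, 0.0000)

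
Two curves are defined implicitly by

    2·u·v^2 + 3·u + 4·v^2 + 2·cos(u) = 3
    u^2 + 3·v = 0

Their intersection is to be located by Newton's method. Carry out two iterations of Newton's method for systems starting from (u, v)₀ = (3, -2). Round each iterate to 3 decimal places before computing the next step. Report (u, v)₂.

(1.457, -0.581)

At (3, -2): F = (44.02002, 3.000).
Jacobian J = [[2·v^2 - 2·sin(u) + 3, 4·u·v + 8·v], [2·u, 3]].
At the point, J = [[10.71776, -40.000], [6.000, 3.000]] (det J = 272.15328).
Solving J·Δ = −F gives Δ = (-0.926, 0.852).
Then the next iterate is (u, v)₁ = (2.074, -1.148).
Round to (2.074, -1.148) and repeat: F = (12.99581, 0.85748), J = [[3.88372, -18.70781], [4.148, 3.000]].
Δ = (-0.617, 0.567), so (u, v)₂ = (1.457, -0.581).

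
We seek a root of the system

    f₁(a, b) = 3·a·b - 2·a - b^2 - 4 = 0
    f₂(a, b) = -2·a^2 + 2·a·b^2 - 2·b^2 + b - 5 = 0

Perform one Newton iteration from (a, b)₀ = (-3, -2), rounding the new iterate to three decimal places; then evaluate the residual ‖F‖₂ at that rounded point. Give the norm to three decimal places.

17.937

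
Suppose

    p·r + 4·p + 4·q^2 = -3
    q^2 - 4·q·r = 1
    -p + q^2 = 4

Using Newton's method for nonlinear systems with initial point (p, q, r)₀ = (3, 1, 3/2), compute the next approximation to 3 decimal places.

At (3, 1, 3/2): F = (23.500, -6.000, -6.000).
Jacobian J = [[r + 4, 8·q, p], [0, 2·q - 4·r, -4·q], [-1, 2·q, 0]].
At the point, J = [[5.500, 8.000, 3.000], [0.000, -4.000, -4.000], [-1.000, 2.000, 0.000]] (det J = 64.000).
Solving J·Δ = −F gives Δ = (-4.250, 0.875, -2.375).
Then the next iterate is (p, q, r)₁ = (-1.250, 1.875, -0.875).

(-1.250, 1.875, -0.875)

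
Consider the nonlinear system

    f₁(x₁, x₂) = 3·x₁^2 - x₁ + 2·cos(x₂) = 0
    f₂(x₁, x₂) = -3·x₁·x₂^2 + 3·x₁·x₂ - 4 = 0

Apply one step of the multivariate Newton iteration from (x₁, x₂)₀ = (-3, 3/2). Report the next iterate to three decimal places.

At (-3, 3/2): F = (30.14147, 2.750).
Jacobian J = [[6·x₁ - 1, -2·sin(x₂)], [-3·x₂^2 + 3·x₂, -6·x₁·x₂ + 3·x₁]].
At the point, J = [[-19.000, -1.99499], [-2.250, 18.000]] (det J = -346.48873).
Solving J·Δ = −F gives Δ = (1.582, 0.045).
Then the next iterate is (x₁, x₂)₁ = (-1.418, 1.545).

(-1.418, 1.545)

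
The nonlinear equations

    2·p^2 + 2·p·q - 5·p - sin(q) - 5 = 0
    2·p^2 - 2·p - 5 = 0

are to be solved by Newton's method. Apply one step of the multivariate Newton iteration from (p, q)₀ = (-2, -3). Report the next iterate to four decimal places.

At (-2, -3): F = (25.141120, 7.0000).
Jacobian J = [[4·p + 2·q - 5, 2·p - cos(q)], [4·p - 2, 0]].
At the point, J = [[-19.0000, -3.010008], [-10.0000, 0.0000]] (det J = -30.100075).
Solving J·Δ = −F gives Δ = (0.7000, 3.9339).
Then the next iterate is (p, q)₁ = (-1.3000, 0.9339).

(-1.3000, 0.9339)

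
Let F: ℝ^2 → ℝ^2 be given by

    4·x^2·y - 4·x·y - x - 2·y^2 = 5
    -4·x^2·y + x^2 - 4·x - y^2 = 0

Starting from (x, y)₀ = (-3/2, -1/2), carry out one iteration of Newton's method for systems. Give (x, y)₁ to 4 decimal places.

At (-3/2, -1/2): F = (-11.5000, 12.5000).
Jacobian J = [[8·x·y - 4·y - 1, 4·x^2 - 4·x - 4·y], [-8·x·y + 2·x - 4, -4·x^2 - 2·y]].
At the point, J = [[7.0000, 17.0000], [-13.0000, -8.0000]] (det J = 165.0000).
Solving J·Δ = −F gives Δ = (0.7303, 0.3758).
Then the next iterate is (x, y)₁ = (-0.7697, -0.1242).

(-0.7697, -0.1242)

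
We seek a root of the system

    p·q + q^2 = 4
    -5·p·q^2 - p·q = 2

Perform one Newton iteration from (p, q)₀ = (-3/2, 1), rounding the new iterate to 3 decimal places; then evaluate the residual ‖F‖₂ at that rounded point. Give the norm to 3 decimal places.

58.308

At (-3/2, 1): F = (-4.500, 7.000).
Jacobian J = [[q, p + 2·q], [-5·q^2 - q, -10·p·q - p]].
At the point, J = [[1.000, 0.500], [-6.000, 16.500]] (det J = 19.500).
Solving J·Δ = −F gives Δ = (3.987, 1.026).
Then the next iterate is (p, q)₁ = (2.487, 2.026).
Re-evaluating at (2.487, 2.026): F = (5.14334, -58.08031), so ‖F‖₂ = 58.308.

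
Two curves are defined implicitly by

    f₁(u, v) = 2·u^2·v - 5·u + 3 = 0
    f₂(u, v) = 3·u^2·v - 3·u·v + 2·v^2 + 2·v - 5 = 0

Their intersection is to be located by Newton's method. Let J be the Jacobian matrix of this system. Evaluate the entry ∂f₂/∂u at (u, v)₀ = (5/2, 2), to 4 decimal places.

∂f₂/∂u = 6·u·v - 3·v.
At (5/2, 2) this is 24.0000.

24.0000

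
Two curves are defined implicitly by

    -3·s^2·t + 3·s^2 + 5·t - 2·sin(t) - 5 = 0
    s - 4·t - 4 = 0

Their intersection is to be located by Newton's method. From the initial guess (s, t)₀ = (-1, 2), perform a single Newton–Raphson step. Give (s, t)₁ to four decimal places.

At (-1, 2): F = (0.181405, -13.0000).
Jacobian J = [[-6·s·t + 6·s, -3·s^2 - 2·cos(t) + 5], [1, -4]].
At the point, J = [[6.0000, 2.832294], [1.0000, -4.0000]] (det J = -26.832294).
Solving J·Δ = −F gives Δ = (1.3452, -2.9137).
Then the next iterate is (s, t)₁ = (0.3452, -0.9137).

(0.3452, -0.9137)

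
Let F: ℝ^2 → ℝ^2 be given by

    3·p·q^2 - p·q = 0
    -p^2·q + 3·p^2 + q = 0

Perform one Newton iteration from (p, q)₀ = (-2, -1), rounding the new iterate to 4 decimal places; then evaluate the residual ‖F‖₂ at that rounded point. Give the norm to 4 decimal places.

At (-2, -1): F = (-8.0000, 15.0000).
Jacobian J = [[3·q^2 - q, 6·p·q - p], [-2·p·q + 6·p, -p^2 + 1]].
At the point, J = [[4.0000, 14.0000], [-16.0000, -3.0000]] (det J = 212.0000).
Solving J·Δ = −F gives Δ = (0.8774, 0.3208).
Then the next iterate is (p, q)₁ = (-1.1226, -0.6792).
Re-evaluating at (-1.1226, -0.6792): F = (-2.316079, 3.957441), so ‖F‖₂ = 4.5854.

4.5854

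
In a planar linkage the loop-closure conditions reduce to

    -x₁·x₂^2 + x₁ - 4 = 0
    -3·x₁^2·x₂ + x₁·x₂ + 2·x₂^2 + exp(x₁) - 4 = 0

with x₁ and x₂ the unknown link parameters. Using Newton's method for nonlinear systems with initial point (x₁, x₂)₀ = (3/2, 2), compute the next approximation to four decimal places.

(1.0413, 0.8127)

At (3/2, 2): F = (-8.5000, -2.018311).
Jacobian J = [[-x₂^2 + 1, -2·x₁·x₂], [-6·x₁·x₂ + x₂ + exp(x₁), -3·x₁^2 + x₁ + 4·x₂]].
At the point, J = [[-3.0000, -6.0000], [-11.518311, 2.7500]] (det J = -77.359866).
Solving J·Δ = −F gives Δ = (-0.4587, -1.1873).
Then the next iterate is (x₁, x₂)₁ = (1.0413, 0.8127).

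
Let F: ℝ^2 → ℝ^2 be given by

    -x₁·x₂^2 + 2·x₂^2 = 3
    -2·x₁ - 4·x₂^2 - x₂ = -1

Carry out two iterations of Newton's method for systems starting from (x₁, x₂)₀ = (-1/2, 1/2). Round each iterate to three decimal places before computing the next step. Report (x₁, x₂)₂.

(-1.763, 0.986)

At (-1/2, 1/2): F = (-2.375, 0.500).
Jacobian J = [[-x₂^2, -2·x₁·x₂ + 4·x₂], [-2, -8·x₂ - 1]].
At the point, J = [[-0.250, 2.500], [-2.000, -5.000]] (det J = 6.250).
Solving J·Δ = −F gives Δ = (-1.700, 0.780).
Then the next iterate is (x₁, x₂)₁ = (-2.200, 1.280).
Round to (-2.200, 1.280) and repeat: F = (3.88128, -2.43360), J = [[-1.63840, 10.752], [-2.000, -11.240]].
Δ = (0.437, -0.294), so (x₁, x₂)₂ = (-1.763, 0.986).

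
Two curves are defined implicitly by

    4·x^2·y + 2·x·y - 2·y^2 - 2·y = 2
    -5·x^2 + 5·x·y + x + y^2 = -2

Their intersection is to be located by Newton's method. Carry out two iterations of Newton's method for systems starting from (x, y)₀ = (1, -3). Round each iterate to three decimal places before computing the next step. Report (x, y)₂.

(0.471, -0.740)

At (1, -3): F = (-32.000, -8.000).
Jacobian J = [[8·x·y + 2·y, 4·x^2 + 2·x - 4·y - 2], [-10·x + 5·y + 1, 5·x + 2·y]].
At the point, J = [[-30.000, 16.000], [-24.000, -1.000]] (det J = 414.000).
Solving J·Δ = −F gives Δ = (-0.386, 1.275).
Then the next iterate is (x, y)₁ = (0.614, -1.725).
Round to (0.614, -1.725) and repeat: F = (-9.22082, -1.59110), J = [[-11.92320, 7.63598], [-13.765, -0.380]].
Δ = (-0.143, 0.985), so (x, y)₂ = (0.471, -0.740).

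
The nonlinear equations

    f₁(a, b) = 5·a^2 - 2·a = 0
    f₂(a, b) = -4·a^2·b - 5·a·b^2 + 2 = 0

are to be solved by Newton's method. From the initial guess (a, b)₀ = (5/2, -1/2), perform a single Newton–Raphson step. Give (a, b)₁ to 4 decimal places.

(1.3587, -0.3889)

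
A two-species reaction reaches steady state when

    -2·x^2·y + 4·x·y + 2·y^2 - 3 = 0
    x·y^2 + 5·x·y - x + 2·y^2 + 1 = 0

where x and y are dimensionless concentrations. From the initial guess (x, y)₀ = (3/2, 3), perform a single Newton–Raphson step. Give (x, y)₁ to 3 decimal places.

(1.154, 1.402)

At (3/2, 3): F = (19.500, 53.500).
Jacobian J = [[-4·x·y + 4·y, -2·x^2 + 4·x + 4·y], [y^2 + 5·y - 1, 2·x·y + 5·x + 4·y]].
At the point, J = [[-6.000, 13.500], [23.000, 28.500]] (det J = -481.500).
Solving J·Δ = −F gives Δ = (-0.346, -1.598).
Then the next iterate is (x, y)₁ = (1.154, 1.402).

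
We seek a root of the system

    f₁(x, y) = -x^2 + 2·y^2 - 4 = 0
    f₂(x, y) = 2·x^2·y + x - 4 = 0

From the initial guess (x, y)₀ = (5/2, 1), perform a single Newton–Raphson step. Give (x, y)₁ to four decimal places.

(1.1185, 1.3357)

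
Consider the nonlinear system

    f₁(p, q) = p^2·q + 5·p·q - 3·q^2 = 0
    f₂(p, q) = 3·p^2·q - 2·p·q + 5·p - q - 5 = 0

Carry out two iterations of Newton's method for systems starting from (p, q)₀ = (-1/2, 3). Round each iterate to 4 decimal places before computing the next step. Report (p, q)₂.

(-5.6939, -0.8412)

At (-1/2, 3): F = (-33.7500, -5.2500).
Jacobian J = [[2·p·q + 5·q, p^2 + 5·p - 6·q], [6·p·q - 2·q + 5, 3·p^2 - 2·p - 1]].
At the point, J = [[12.0000, -20.2500], [-10.0000, 0.7500]] (det J = -193.5000).
Solving J·Δ = −F gives Δ = (-0.6802, -2.0698).
Then the next iterate is (p, q)₁ = (-1.1802, 0.9302).
Round to (-1.1802, 0.9302) and repeat: F = (-6.789277, -5.748607), J = [[2.455356, -10.089328], [-3.447332, 5.539016]].
Δ = (-4.5137, -1.7714), so (p, q)₂ = (-5.6939, -0.8412).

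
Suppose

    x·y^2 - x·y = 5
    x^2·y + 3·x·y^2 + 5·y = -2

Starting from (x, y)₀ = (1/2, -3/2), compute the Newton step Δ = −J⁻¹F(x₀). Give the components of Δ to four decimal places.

(0.5516, -0.5282)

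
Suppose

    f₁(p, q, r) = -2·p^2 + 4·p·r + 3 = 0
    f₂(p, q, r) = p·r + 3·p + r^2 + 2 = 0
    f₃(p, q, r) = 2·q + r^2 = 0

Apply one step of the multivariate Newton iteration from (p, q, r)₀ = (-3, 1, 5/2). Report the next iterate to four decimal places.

(-1.2818, -1.6250, 1.9000)

At (-3, 1, 5/2): F = (-45.0000, -8.2500, 8.2500).
Jacobian J = [[-4·p + 4·r, 0, 4·p], [r + 3, 0, p + 2·r], [0, 2, 2·r]].
At the point, J = [[22.0000, 0.0000, -12.0000], [5.5000, 0.0000, 2.0000], [0.0000, 2.0000, 5.0000]] (det J = -220.0000).
Solving J·Δ = −F gives Δ = (1.7182, -2.6250, -0.6000).
Then the next iterate is (p, q, r)₁ = (-1.2818, -1.6250, 1.9000).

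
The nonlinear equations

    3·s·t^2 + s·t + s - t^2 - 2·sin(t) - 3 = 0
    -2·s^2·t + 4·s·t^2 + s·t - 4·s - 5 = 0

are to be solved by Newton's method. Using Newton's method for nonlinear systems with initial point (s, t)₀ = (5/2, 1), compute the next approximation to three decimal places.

At (5/2, 1): F = (6.81706, -15.000).
Jacobian J = [[3·t^2 + t + 1, 6·s·t + s - 2·t - 2·cos(t)], [-4·s·t + 4·t^2 + t - 4, -2·s^2 + 8·s·t + s]].
At the point, J = [[5.000, 14.41940], [-9.000, 10.000]] (det J = 179.77456).
Solving J·Δ = −F gives Δ = (-1.582, 0.076).
Then the next iterate is (s, t)₁ = (0.918, 1.076).

(0.918, 1.076)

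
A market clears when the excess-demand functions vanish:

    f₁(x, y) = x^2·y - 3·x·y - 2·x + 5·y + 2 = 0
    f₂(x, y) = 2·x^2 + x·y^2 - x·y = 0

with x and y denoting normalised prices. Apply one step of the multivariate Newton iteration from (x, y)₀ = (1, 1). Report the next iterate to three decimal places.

At (1, 1): F = (3.000, 2.000).
Jacobian J = [[2·x·y - 3·y - 2, x^2 - 3·x + 5], [4·x + y^2 - y, 2·x·y - x]].
At the point, J = [[-3.000, 3.000], [4.000, 1.000]] (det J = -15.000).
Solving J·Δ = −F gives Δ = (-0.200, -1.200).
Then the next iterate is (x, y)₁ = (0.800, -0.200).

(0.800, -0.200)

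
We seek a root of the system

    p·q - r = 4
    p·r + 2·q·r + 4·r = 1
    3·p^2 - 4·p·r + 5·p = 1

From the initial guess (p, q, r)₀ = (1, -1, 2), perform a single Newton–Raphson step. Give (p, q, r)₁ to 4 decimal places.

(-1.7778, 0.8889, -0.3333)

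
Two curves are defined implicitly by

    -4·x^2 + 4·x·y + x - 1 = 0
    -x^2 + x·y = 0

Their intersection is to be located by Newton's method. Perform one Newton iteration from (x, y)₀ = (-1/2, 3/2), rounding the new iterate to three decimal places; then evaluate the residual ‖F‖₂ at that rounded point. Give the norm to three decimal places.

24.739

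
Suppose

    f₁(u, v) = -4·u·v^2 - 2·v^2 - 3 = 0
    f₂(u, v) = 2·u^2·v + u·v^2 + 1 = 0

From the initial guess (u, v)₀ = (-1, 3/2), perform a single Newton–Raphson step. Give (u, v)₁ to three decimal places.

At (-1, 3/2): F = (1.500, 1.750).
Jacobian J = [[-4·v^2, -8·u·v - 4·v], [4·u·v + v^2, 2·u^2 + 2·u·v]].
At the point, J = [[-9.000, 6.000], [-3.750, -1.000]] (det J = 31.500).
Solving J·Δ = −F gives Δ = (0.381, 0.321).
Then the next iterate is (u, v)₁ = (-0.619, 1.821).

(-0.619, 1.821)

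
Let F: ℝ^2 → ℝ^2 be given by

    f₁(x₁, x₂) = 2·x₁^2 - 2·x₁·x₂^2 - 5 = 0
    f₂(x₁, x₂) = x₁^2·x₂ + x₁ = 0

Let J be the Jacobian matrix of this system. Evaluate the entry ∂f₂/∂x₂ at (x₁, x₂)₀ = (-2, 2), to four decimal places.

4.0000

∂f₂/∂x₂ = x₁^2.
At (-2, 2) this is 4.0000.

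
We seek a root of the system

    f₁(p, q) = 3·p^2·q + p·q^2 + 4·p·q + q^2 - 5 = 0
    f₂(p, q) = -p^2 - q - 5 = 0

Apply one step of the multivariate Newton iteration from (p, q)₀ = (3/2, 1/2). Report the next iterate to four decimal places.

At (3/2, 1/2): F = (2.0000, -7.7500).
Jacobian J = [[6·p·q + q^2 + 4·q, 3·p^2 + 2·p·q + 4·p + 2·q], [-2·p, -1]].
At the point, J = [[6.7500, 15.2500], [-3.0000, -1.0000]] (det J = 39.0000).
Solving J·Δ = −F gives Δ = (-2.9792, 1.1875).
Then the next iterate is (p, q)₁ = (-1.4792, 1.6875).

(-1.4792, 1.6875)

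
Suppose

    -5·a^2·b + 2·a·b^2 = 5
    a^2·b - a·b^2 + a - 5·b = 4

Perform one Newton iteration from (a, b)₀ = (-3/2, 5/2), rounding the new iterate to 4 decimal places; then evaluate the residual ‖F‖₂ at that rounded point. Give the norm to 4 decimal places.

At (-3/2, 5/2): F = (-51.8750, -3.0000).
Jacobian J = [[-10·a·b + 2·b^2, -5·a^2 + 4·a·b], [2·a·b - b^2 + 1, a^2 - 2·a·b - 5]].
At the point, J = [[50.0000, -26.2500], [-12.7500, 4.7500]] (det J = -97.1875).
Solving J·Δ = −F gives Δ = (-3.3457, -8.3489).
Then the next iterate is (a, b)₁ = (-4.8457, -5.8489).
Re-evaluating at (-4.8457, -5.8489): F = (350.145284, 48.831509), so ‖F‖₂ = 353.5339.

353.5339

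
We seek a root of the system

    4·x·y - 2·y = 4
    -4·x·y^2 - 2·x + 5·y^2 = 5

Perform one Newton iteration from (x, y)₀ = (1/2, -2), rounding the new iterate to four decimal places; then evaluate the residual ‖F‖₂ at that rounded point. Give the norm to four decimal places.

3.3219

At (1/2, -2): F = (-4.0000, 6.0000).
Jacobian J = [[4·y, 4·x - 2], [-4·y^2 - 2, -8·x·y + 10·y]].
At the point, J = [[-8.0000, 0.0000], [-18.0000, -12.0000]] (det J = 96.0000).
Solving J·Δ = −F gives Δ = (-0.5000, 1.2500).
Then the next iterate is (x, y)₁ = (0.0000, -0.7500).
Re-evaluating at (0.0000, -0.7500): F = (-2.5000, -2.1875), so ‖F‖₂ = 3.3219.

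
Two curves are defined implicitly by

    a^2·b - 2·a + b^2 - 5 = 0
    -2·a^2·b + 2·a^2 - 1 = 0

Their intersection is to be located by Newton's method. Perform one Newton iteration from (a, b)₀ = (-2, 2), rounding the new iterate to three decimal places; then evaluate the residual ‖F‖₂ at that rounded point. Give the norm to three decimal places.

At (-2, 2): F = (11.000, -9.000).
Jacobian J = [[2·a·b - 2, a^2 + 2·b], [-4·a·b + 4·a, -2·a^2]].
At the point, J = [[-10.000, 8.000], [8.000, -8.000]] (det J = 16.000).
Solving J·Δ = −F gives Δ = (1.000, -0.125).
Then the next iterate is (a, b)₁ = (-1.000, 1.875).
Re-evaluating at (-1.000, 1.875): F = (2.39062, -2.750), so ‖F‖₂ = 3.644.

3.644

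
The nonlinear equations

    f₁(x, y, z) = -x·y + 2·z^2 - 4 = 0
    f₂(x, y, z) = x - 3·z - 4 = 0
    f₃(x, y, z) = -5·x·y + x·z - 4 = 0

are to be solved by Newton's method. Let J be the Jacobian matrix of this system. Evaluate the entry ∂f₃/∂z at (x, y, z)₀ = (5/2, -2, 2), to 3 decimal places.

2.500

∂f₃/∂z = x.
At (5/2, -2, 2) this is 2.500.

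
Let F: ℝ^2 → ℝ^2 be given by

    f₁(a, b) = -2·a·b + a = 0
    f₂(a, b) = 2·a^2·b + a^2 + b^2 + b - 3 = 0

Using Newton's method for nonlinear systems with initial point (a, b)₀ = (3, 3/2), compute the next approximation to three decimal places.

At (3, 3/2): F = (-6.000, 36.750).
Jacobian J = [[-2·b + 1, -2·a], [4·a·b + 2·a, 2·a^2 + 2·b + 1]].
At the point, J = [[-2.000, -6.000], [24.000, 22.000]] (det J = 100.000).
Solving J·Δ = −F gives Δ = (-0.885, -0.705).
Then the next iterate is (a, b)₁ = (2.115, 0.795).

(2.115, 0.795)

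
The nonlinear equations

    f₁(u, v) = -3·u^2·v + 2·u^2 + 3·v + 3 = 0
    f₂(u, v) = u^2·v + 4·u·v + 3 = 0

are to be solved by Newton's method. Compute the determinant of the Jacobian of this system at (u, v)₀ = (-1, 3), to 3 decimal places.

-42.000

J = [[-6·u·v + 4·u, -3·u^2 + 3], [2·u·v + 4·v, u^2 + 4·u]].
At the point, J = [[14.000, 0.000], [6.000, -3.000]].
det J = -42.000.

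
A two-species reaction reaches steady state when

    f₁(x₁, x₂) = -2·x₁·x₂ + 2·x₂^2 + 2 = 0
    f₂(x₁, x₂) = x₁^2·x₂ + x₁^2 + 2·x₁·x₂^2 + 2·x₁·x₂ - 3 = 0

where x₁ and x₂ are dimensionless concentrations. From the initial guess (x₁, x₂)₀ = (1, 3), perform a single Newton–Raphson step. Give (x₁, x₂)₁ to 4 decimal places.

(0.9024, 1.5415)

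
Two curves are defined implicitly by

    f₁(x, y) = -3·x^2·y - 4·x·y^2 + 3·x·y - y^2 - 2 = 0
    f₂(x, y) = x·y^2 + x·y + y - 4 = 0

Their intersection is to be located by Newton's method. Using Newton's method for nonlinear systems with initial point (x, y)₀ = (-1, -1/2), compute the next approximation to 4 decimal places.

At (-1, -1/2): F = (1.7500, -4.2500).
Jacobian J = [[-6·x·y - 4·y^2 + 3·y, -3·x^2 - 8·x·y + 3·x - 2·y], [y^2 + y, 2·x·y + x + 1]].
At the point, J = [[-5.5000, -9.0000], [-0.2500, 1.0000]] (det J = -7.7500).
Solving J·Δ = −F gives Δ = (-4.7097, 3.0726).
Then the next iterate is (x, y)₁ = (-5.7097, 2.5726).

(-5.7097, 2.5726)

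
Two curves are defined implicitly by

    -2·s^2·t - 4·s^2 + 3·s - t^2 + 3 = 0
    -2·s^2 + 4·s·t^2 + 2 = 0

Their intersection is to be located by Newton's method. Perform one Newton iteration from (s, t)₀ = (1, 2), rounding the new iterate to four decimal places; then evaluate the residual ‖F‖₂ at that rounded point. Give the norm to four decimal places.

4.1231

At (1, 2): F = (-6.0000, 16.0000).
Jacobian J = [[-4·s·t - 8·s + 3, -2·s^2 - 2·t], [-4·s + 4·t^2, 8·s·t]].
At the point, J = [[-13.0000, -6.0000], [12.0000, 16.0000]] (det J = -136.0000).
Solving J·Δ = −F gives Δ = (0.0000, -1.0000).
Then the next iterate is (s, t)₁ = (1.0000, 1.0000).
Re-evaluating at (1.0000, 1.0000): F = (-1.0000, 4.0000), so ‖F‖₂ = 4.1231.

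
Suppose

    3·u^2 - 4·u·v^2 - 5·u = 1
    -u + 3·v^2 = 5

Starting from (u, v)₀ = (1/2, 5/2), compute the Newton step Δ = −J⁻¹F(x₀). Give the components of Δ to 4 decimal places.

(-0.2319, -0.8988)

At (1/2, 5/2): F = (-15.2500, 13.2500).
Jacobian J = [[6·u - 4·v^2 - 5, -8·u·v], [-1, 6·v]].
At the point, J = [[-27.0000, -10.0000], [-1.0000, 15.0000]] (det J = -415.0000).
Solving J·Δ = −F gives Δ = (-0.2319, -0.8988).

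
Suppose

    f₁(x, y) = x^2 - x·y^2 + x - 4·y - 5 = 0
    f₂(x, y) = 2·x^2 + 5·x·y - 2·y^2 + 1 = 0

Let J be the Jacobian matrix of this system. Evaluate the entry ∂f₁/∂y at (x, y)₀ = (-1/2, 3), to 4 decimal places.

-1.0000

∂f₁/∂y = -2·x·y - 4.
At (-1/2, 3) this is -1.0000.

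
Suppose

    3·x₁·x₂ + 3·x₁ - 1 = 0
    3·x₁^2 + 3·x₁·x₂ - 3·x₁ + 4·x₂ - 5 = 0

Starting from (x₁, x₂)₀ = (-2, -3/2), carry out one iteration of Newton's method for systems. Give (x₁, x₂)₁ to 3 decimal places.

At (-2, -3/2): F = (2.000, 16.000).
Jacobian J = [[3·x₂ + 3, 3·x₁], [6·x₁ + 3·x₂ - 3, 3·x₁ + 4]].
At the point, J = [[-1.500, -6.000], [-19.500, -2.000]] (det J = -114.000).
Solving J·Δ = −F gives Δ = (0.807, 0.132).
Then the next iterate is (x₁, x₂)₁ = (-1.193, -1.368).

(-1.193, -1.368)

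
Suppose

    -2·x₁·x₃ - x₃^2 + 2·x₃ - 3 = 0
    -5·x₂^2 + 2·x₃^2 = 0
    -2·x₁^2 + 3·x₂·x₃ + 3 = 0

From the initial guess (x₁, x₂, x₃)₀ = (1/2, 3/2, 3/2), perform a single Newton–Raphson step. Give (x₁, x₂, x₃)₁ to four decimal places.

(0.0993, 0.5404, 0.2260)

At (1/2, 3/2, 3/2): F = (-3.7500, -6.7500, 9.2500).
Jacobian J = [[-2·x₃, 0, -2·x₁ - 2·x₃ + 2], [0, -10·x₂, 4·x₃], [-4·x₁, 3·x₃, 3·x₂]].
At the point, J = [[-3.0000, 0.0000, -2.0000], [0.0000, -15.0000, 6.0000], [-2.0000, 4.5000, 4.5000]] (det J = 343.5000).
Solving J·Δ = −F gives Δ = (-0.4007, -0.9596, -1.2740).
Then the next iterate is (x₁, x₂, x₃)₁ = (0.0993, 0.5404, 0.2260).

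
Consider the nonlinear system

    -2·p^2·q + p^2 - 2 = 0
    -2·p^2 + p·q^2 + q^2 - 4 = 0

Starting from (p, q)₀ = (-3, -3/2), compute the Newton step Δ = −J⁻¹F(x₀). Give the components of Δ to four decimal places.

(2.4267, -1.3467)

At (-3, -3/2): F = (34.0000, -26.5000).
Jacobian J = [[-4·p·q + 2·p, -2·p^2], [-4·p + q^2, 2·p·q + 2·q]].
At the point, J = [[-24.0000, -18.0000], [14.2500, 6.0000]] (det J = 112.5000).
Solving J·Δ = −F gives Δ = (2.4267, -1.3467).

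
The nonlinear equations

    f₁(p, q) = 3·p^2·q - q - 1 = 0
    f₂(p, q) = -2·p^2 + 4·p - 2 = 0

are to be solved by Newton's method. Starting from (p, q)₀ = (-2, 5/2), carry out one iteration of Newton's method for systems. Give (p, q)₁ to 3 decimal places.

(-0.500, 4.182)

At (-2, 5/2): F = (26.500, -18.000).
Jacobian J = [[6·p·q, 3·p^2 - 1], [-4·p + 4, 0]].
At the point, J = [[-30.000, 11.000], [12.000, 0.000]] (det J = -132.000).
Solving J·Δ = −F gives Δ = (1.500, 1.682).
Then the next iterate is (p, q)₁ = (-0.500, 4.182).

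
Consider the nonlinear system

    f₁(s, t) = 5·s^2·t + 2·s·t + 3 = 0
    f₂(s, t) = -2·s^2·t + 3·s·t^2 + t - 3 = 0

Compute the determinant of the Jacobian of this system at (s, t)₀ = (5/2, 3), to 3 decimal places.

2822.250

J = [[10·s·t + 2·t, 5·s^2 + 2·s], [-4·s·t + 3·t^2, -2·s^2 + 6·s·t + 1]].
At the point, J = [[81.000, 36.250], [-3.000, 33.500]].
det J = 2822.250.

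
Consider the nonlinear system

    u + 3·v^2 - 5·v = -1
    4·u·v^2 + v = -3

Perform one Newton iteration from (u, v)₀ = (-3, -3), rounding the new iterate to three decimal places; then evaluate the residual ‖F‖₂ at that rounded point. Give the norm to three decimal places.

22.963

At (-3, -3): F = (40.000, -108.000).
Jacobian J = [[1, 6·v - 5], [4·v^2, 8·u·v + 1]].
At the point, J = [[1.000, -23.000], [36.000, 73.000]] (det J = 901.000).
Solving J·Δ = −F gives Δ = (-0.484, 1.718).
Then the next iterate is (u, v)₁ = (-3.484, -1.282).
Re-evaluating at (-3.484, -1.282): F = (8.85657, -21.18615), so ‖F‖₂ = 22.963.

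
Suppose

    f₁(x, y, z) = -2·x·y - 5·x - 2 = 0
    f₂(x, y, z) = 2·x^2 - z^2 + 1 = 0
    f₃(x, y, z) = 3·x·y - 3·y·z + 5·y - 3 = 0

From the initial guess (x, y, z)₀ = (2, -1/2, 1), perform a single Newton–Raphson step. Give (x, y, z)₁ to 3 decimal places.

(-4.000, 3.000, -19.000)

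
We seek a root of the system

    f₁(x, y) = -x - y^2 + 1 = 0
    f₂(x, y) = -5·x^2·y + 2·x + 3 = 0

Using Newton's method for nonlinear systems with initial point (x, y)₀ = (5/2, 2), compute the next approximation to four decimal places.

At (5/2, 2): F = (-5.5000, -54.5000).
Jacobian J = [[-1, -2·y], [-10·x·y + 2, -5·x^2]].
At the point, J = [[-1.0000, -4.0000], [-48.0000, -31.2500]] (det J = -160.7500).
Solving J·Δ = −F gives Δ = (-0.2869, -1.3033).
Then the next iterate is (x, y)₁ = (2.2131, 0.6967).

(2.2131, 0.6967)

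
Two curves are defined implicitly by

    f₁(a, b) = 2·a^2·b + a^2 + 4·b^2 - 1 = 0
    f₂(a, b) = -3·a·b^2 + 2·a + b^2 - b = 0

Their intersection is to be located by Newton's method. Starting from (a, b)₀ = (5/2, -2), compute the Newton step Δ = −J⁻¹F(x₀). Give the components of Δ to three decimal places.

(-0.391, 0.604)

At (5/2, -2): F = (-3.750, -19.000).
Jacobian J = [[4·a·b + 2·a, 2·a^2 + 8·b], [-3·b^2 + 2, -6·a·b + 2·b - 1]].
At the point, J = [[-15.000, -3.500], [-10.000, 25.000]] (det J = -410.000).
Solving J·Δ = −F gives Δ = (-0.391, 0.604).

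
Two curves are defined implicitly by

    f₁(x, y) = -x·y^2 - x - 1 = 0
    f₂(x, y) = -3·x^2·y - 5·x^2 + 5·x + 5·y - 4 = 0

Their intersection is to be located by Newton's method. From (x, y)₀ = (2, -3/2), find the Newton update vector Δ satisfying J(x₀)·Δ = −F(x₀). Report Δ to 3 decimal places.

(-15.474, -7.132)

At (2, -3/2): F = (-7.500, -3.500).
Jacobian J = [[-y^2 - 1, -2·x·y], [-6·x·y - 10·x + 5, -3·x^2 + 5]].
At the point, J = [[-3.250, 6.000], [3.000, -7.000]] (det J = 4.750).
Solving J·Δ = −F gives Δ = (-15.474, -7.132).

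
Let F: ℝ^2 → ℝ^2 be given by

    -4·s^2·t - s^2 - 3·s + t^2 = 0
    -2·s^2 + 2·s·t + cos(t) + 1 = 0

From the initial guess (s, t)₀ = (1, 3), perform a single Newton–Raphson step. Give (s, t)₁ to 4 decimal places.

At (1, 3): F = (-7.0000, 4.010008).
Jacobian J = [[-8·s·t - 2·s - 3, -4·s^2 + 2·t], [-4·s + 2·t, 2·s - sin(t)]].
At the point, J = [[-29.0000, 2.0000], [2.0000, 1.858880]] (det J = -57.907520).
Solving J·Δ = −F gives Δ = (-0.3632, -1.7664).
Then the next iterate is (s, t)₁ = (0.6368, 1.2336).

(0.6368, 1.2336)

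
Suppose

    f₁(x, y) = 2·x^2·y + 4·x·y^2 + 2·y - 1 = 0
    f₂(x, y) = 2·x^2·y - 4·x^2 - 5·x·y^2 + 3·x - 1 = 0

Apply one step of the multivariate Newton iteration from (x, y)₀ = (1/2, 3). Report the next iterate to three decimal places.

At (1/2, 3): F = (24.500, -21.500).
Jacobian J = [[4·x·y + 4·y^2, 2·x^2 + 8·x·y + 2], [4·x·y - 8·x - 5·y^2 + 3, 2·x^2 - 10·x·y]].
At the point, J = [[42.000, 14.500], [-40.000, -14.500]] (det J = -29.000).
Solving J·Δ = −F gives Δ = (-1.500, 2.655).
Then the next iterate is (x, y)₁ = (-1.000, 5.655).

(-1.000, 5.655)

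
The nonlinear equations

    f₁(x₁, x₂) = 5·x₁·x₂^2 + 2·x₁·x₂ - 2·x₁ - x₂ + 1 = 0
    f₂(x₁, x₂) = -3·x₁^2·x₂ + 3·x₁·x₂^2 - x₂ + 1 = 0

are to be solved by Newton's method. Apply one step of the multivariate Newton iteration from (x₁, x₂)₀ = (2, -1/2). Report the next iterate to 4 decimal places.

At (2, -1/2): F = (-2.0000, 9.0000).
Jacobian J = [[5·x₂^2 + 2·x₂ - 2, 10·x₁·x₂ + 2·x₁ - 1], [-6·x₁·x₂ + 3·x₂^2, -3·x₁^2 + 6·x₁·x₂ - 1]].
At the point, J = [[-1.7500, -7.0000], [6.7500, -19.0000]] (det J = 80.5000).
Solving J·Δ = −F gives Δ = (-1.2547, 0.0280).
Then the next iterate is (x₁, x₂)₁ = (0.7453, -0.4720).

(0.7453, -0.4720)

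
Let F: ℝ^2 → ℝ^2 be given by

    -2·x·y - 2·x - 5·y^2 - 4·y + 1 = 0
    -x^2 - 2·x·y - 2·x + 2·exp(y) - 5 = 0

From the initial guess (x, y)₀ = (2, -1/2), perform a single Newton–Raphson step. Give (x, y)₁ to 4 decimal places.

(-0.3470, 0.1990)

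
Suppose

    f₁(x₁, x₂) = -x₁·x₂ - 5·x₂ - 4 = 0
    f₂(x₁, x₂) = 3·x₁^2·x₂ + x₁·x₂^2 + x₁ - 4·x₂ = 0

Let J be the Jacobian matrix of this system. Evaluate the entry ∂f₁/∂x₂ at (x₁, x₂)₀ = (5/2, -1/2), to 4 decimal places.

∂f₁/∂x₂ = -x₁ - 5.
At (5/2, -1/2) this is -7.5000.

-7.5000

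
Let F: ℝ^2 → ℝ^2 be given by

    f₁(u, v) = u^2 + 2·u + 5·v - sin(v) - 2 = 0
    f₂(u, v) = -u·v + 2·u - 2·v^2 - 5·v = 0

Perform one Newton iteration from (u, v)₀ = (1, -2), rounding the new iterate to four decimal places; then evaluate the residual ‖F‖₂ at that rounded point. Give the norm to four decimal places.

21.4162

At (1, -2): F = (-8.090703, 6.0000).
Jacobian J = [[2·u + 2, -cos(v) + 5], [-v + 2, -u - 4·v - 5]].
At the point, J = [[4.0000, 5.416147], [4.0000, 2.0000]] (det J = -13.664587).
Solving J·Δ = −F gives Δ = (-3.5624, 4.1247).
Then the next iterate is (u, v)₁ = (-2.5624, 2.1247).
Re-evaluating at (-2.5624, 2.1247): F = (9.214116, -19.332669), so ‖F‖₂ = 21.4162.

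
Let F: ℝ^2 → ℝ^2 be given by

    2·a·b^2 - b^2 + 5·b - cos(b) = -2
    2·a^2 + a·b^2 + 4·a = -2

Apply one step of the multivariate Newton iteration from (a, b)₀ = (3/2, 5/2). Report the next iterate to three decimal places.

(0.669, 1.384)

At (3/2, 5/2): F = (27.80114, 21.875).
Jacobian J = [[2·b^2, 4·a·b - 2·b + sin(b) + 5], [4·a + b^2 + 4, 2·a·b]].
At the point, J = [[12.500, 15.59847], [16.250, 7.500]] (det J = -159.72517).
Solving J·Δ = −F gives Δ = (-0.831, -1.116).
Then the next iterate is (a, b)₁ = (0.669, 1.384).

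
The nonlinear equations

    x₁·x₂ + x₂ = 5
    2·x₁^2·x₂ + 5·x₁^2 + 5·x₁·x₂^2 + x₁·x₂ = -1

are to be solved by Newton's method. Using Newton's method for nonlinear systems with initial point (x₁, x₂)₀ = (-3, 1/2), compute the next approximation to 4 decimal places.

(-1.5474, -2.1369)

At (-3, 1/2): F = (-6.0000, 49.7500).
Jacobian J = [[x₂, x₁ + 1], [4·x₁·x₂ + 10·x₁ + 5·x₂^2 + x₂, 2·x₁^2 + 10·x₁·x₂ + x₁]].
At the point, J = [[0.5000, -2.0000], [-34.2500, 0.0000]] (det J = -68.5000).
Solving J·Δ = −F gives Δ = (1.4526, -2.6369).
Then the next iterate is (x₁, x₂)₁ = (-1.5474, -2.1369).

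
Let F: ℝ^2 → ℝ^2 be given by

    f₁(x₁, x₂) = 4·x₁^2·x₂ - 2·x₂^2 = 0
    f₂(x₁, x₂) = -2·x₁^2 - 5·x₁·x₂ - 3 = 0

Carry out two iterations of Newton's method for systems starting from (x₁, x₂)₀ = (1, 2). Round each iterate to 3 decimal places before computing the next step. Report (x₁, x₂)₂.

(0.992, -1.826)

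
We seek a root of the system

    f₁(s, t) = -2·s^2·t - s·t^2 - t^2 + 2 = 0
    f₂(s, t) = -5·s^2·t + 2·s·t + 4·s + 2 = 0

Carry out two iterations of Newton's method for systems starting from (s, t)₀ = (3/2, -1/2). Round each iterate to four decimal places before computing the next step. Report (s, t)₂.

At (3/2, -1/2): F = (3.6250, 12.1250).
Jacobian J = [[-4·s·t - t^2, -2·s^2 - 2·s·t - 2·t], [-10·s·t + 2·t + 4, -5·s^2 + 2·s]].
At the point, J = [[2.7500, -2.0000], [10.5000, -8.2500]] (det J = -1.6875).
Solving J·Δ = −F gives Δ = (-3.3519, -2.7963).
Then the next iterate is (s, t)₁ = (-1.8519, -3.2963).
Round to (-1.8519, -3.2963) and repeat: F = (33.865943, 63.325094), J = [[-35.283266, -12.475303], [-63.636780, -20.851468]].
Δ = (1.4411, -1.3612), so (s, t)₂ = (-0.4108, -4.6575).

(-0.4108, -4.6575)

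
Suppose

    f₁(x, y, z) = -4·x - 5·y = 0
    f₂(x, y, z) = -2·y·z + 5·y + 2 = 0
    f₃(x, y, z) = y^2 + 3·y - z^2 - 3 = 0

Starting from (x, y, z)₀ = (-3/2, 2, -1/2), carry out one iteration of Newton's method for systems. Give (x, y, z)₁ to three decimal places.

(-0.993, 0.794, 1.191)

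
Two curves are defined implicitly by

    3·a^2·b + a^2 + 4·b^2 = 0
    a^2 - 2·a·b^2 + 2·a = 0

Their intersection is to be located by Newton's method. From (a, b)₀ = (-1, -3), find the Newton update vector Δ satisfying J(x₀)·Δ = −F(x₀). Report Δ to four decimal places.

At (-1, -3): F = (28.0000, 17.0000).
Jacobian J = [[6·a·b + 2·a, 3·a^2 + 8·b], [2·a - 2·b^2 + 2, -4·a·b]].
At the point, J = [[16.0000, -21.0000], [-18.0000, -12.0000]] (det J = -570.0000).
Solving J·Δ = −F gives Δ = (0.0368, 1.3614).

(0.0368, 1.3614)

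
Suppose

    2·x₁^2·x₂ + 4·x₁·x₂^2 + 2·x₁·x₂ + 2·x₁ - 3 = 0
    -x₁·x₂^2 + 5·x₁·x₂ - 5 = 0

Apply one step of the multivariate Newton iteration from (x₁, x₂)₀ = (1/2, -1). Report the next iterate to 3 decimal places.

(-2.656, -4.125)

At (1/2, -1): F = (-1.500, -8.000).
Jacobian J = [[4·x₁·x₂ + 4·x₂^2 + 2·x₂ + 2, 2·x₁^2 + 8·x₁·x₂ + 2·x₁], [-x₂^2 + 5·x₂, -2·x₁·x₂ + 5·x₁]].
At the point, J = [[2.000, -2.500], [-6.000, 3.500]] (det J = -8.000).
Solving J·Δ = −F gives Δ = (-3.156, -3.125).
Then the next iterate is (x₁, x₂)₁ = (-2.656, -4.125).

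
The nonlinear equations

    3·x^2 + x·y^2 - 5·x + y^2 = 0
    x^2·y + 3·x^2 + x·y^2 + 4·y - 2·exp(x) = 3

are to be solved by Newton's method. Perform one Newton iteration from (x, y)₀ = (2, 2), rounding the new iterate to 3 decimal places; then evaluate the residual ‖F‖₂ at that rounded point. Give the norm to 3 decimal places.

4.867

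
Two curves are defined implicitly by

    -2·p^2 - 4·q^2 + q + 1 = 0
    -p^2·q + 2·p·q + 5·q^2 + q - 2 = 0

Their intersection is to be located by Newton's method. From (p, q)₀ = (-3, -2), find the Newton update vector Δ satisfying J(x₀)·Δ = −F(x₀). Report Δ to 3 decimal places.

(3.000, -0.059)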